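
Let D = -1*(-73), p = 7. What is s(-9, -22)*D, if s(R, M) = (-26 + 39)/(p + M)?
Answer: -949/15 ≈ -63.267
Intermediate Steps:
s(R, M) = 13/(7 + M) (s(R, M) = (-26 + 39)/(7 + M) = 13/(7 + M))
D = 73
s(-9, -22)*D = (13/(7 - 22))*73 = (13/(-15))*73 = (13*(-1/15))*73 = -13/15*73 = -949/15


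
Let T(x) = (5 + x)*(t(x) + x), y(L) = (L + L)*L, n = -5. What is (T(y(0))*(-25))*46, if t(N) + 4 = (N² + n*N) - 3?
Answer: 40250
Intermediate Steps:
y(L) = 2*L² (y(L) = (2*L)*L = 2*L²)
t(N) = -7 + N² - 5*N (t(N) = -4 + ((N² - 5*N) - 3) = -4 + (-3 + N² - 5*N) = -7 + N² - 5*N)
T(x) = (5 + x)*(-7 + x² - 4*x) (T(x) = (5 + x)*((-7 + x² - 5*x) + x) = (5 + x)*(-7 + x² - 4*x))
(T(y(0))*(-25))*46 = ((-35 + (2*0²)² + (2*0²)³ - 54*0²)*(-25))*46 = ((-35 + (2*0)² + (2*0)³ - 54*0)*(-25))*46 = ((-35 + 0² + 0³ - 27*0)*(-25))*46 = ((-35 + 0 + 0 + 0)*(-25))*46 = -35*(-25)*46 = 875*46 = 40250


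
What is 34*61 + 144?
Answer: 2218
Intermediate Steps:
34*61 + 144 = 2074 + 144 = 2218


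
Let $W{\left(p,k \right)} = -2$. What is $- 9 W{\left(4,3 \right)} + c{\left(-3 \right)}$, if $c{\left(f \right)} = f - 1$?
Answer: $14$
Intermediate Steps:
$c{\left(f \right)} = -1 + f$ ($c{\left(f \right)} = f - 1 = -1 + f$)
$- 9 W{\left(4,3 \right)} + c{\left(-3 \right)} = \left(-9\right) \left(-2\right) - 4 = 18 - 4 = 14$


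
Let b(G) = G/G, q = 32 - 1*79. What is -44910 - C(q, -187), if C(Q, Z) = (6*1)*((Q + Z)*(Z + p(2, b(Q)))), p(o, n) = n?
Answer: -306054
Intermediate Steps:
q = -47 (q = 32 - 79 = -47)
b(G) = 1
C(Q, Z) = 6*(1 + Z)*(Q + Z) (C(Q, Z) = (6*1)*((Q + Z)*(Z + 1)) = 6*((Q + Z)*(1 + Z)) = 6*((1 + Z)*(Q + Z)) = 6*(1 + Z)*(Q + Z))
-44910 - C(q, -187) = -44910 - (6*(-47) + 6*(-187) + 6*(-187)² + 6*(-47)*(-187)) = -44910 - (-282 - 1122 + 6*34969 + 52734) = -44910 - (-282 - 1122 + 209814 + 52734) = -44910 - 1*261144 = -44910 - 261144 = -306054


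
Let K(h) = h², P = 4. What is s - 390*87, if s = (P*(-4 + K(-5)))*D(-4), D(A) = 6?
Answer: -33426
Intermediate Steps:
s = 504 (s = (4*(-4 + (-5)²))*6 = (4*(-4 + 25))*6 = (4*21)*6 = 84*6 = 504)
s - 390*87 = 504 - 390*87 = 504 - 33930 = -33426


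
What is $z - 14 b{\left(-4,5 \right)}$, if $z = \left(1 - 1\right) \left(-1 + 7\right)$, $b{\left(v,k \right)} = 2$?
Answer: $-28$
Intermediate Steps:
$z = 0$ ($z = 0 \cdot 6 = 0$)
$z - 14 b{\left(-4,5 \right)} = 0 - 28 = -28$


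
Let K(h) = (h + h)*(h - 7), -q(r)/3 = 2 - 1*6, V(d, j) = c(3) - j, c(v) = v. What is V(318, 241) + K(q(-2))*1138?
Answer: 136322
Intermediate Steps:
V(d, j) = 3 - j
q(r) = 12 (q(r) = -3*(2 - 1*6) = -3*(2 - 6) = -3*(-4) = 12)
K(h) = 2*h*(-7 + h) (K(h) = (2*h)*(-7 + h) = 2*h*(-7 + h))
V(318, 241) + K(q(-2))*1138 = (3 - 1*241) + (2*12*(-7 + 12))*1138 = (3 - 241) + (2*12*5)*1138 = -238 + 120*1138 = -238 + 136560 = 136322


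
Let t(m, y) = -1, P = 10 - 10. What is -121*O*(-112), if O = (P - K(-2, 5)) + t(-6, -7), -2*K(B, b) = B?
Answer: -27104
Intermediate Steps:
P = 0
K(B, b) = -B/2
O = -2 (O = (0 - (-1)*(-2)/2) - 1 = (0 - 1*1) - 1 = (0 - 1) - 1 = -1 - 1 = -2)
-121*O*(-112) = -121*(-2)*(-112) = 242*(-112) = -27104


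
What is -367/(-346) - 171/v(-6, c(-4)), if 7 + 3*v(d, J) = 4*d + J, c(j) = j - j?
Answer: 188875/10726 ≈ 17.609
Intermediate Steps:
c(j) = 0
v(d, J) = -7/3 + J/3 + 4*d/3 (v(d, J) = -7/3 + (4*d + J)/3 = -7/3 + (J + 4*d)/3 = -7/3 + (J/3 + 4*d/3) = -7/3 + J/3 + 4*d/3)
-367/(-346) - 171/v(-6, c(-4)) = -367/(-346) - 171/(-7/3 + (1/3)*0 + (4/3)*(-6)) = -367*(-1/346) - 171/(-7/3 + 0 - 8) = 367/346 - 171/(-31/3) = 367/346 - 171*(-3/31) = 367/346 + 513/31 = 188875/10726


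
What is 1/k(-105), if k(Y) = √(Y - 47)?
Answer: -I*√38/76 ≈ -0.081111*I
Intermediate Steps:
k(Y) = √(-47 + Y)
1/k(-105) = 1/(√(-47 - 105)) = 1/(√(-152)) = 1/(2*I*√38) = -I*√38/76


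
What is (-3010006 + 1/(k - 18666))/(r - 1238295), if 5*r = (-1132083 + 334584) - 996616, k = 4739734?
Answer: 14210443006407/7540102682024 ≈ 1.8846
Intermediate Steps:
r = -358823 (r = ((-1132083 + 334584) - 996616)/5 = (-797499 - 996616)/5 = (1/5)*(-1794115) = -358823)
(-3010006 + 1/(k - 18666))/(r - 1238295) = (-3010006 + 1/(4739734 - 18666))/(-358823 - 1238295) = (-3010006 + 1/4721068)/(-1597118) = (-3010006 + 1/4721068)*(-1/1597118) = -14210443006407/4721068*(-1/1597118) = 14210443006407/7540102682024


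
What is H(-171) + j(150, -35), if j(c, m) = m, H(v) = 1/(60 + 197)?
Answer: -8994/257 ≈ -34.996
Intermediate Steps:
H(v) = 1/257
H(-171) + j(150, -35) = 1/257 - 35 = -8994/257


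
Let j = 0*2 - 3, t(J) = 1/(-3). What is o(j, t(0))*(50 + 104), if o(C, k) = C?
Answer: -462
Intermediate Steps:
t(J) = -⅓
j = -3 (j = 0 - 3 = -3)
o(j, t(0))*(50 + 104) = -3*(50 + 104) = -3*154 = -462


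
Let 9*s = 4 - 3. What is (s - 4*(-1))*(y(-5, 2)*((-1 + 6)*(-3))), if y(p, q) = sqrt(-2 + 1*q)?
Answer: 0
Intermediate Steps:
s = 1/9 (s = (4 - 3)/9 = (1/9)*1 = 1/9 ≈ 0.11111)
y(p, q) = sqrt(-2 + q)
(s - 4*(-1))*(y(-5, 2)*((-1 + 6)*(-3))) = (1/9 - 4*(-1))*(sqrt(-2 + 2)*((-1 + 6)*(-3))) = (1/9 + 4)*(sqrt(0)*(5*(-3))) = 37*(0*(-15))/9 = (37/9)*0 = 0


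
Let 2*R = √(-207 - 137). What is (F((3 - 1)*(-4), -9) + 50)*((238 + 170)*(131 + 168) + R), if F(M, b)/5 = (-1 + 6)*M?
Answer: -18298800 - 150*I*√86 ≈ -1.8299e+7 - 1391.0*I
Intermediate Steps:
F(M, b) = 25*M (F(M, b) = 5*((-1 + 6)*M) = 5*(5*M) = 25*M)
R = I*√86 (R = √(-207 - 137)/2 = √(-344)/2 = (2*I*√86)/2 = I*√86 ≈ 9.2736*I)
(F((3 - 1)*(-4), -9) + 50)*((238 + 170)*(131 + 168) + R) = (25*((3 - 1)*(-4)) + 50)*((238 + 170)*(131 + 168) + I*√86) = (25*(2*(-4)) + 50)*(408*299 + I*√86) = (25*(-8) + 50)*(121992 + I*√86) = (-200 + 50)*(121992 + I*√86) = -150*(121992 + I*√86) = -18298800 - 150*I*√86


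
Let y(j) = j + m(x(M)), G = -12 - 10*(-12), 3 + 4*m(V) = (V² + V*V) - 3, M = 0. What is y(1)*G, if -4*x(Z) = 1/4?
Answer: -6885/128 ≈ -53.789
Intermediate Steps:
x(Z) = -1/16 (x(Z) = -¼/4 = -¼*¼ = -1/16)
m(V) = -3/2 + V²/2 (m(V) = -¾ + ((V² + V*V) - 3)/4 = -¾ + ((V² + V²) - 3)/4 = -¾ + (2*V² - 3)/4 = -¾ + (-3 + 2*V²)/4 = -¾ + (-¾ + V²/2) = -3/2 + V²/2)
G = 108 (G = -12 + 120 = 108)
y(j) = -767/512 + j (y(j) = j + (-3/2 + (-1/16)²/2) = j + (-3/2 + (½)*(1/256)) = j + (-3/2 + 1/512) = j - 767/512 = -767/512 + j)
y(1)*G = (-767/512 + 1)*108 = -255/512*108 = -6885/128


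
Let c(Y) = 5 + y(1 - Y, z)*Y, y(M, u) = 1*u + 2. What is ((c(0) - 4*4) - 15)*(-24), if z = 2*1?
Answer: 624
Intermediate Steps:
z = 2
y(M, u) = 2 + u (y(M, u) = u + 2 = 2 + u)
c(Y) = 5 + 4*Y (c(Y) = 5 + (2 + 2)*Y = 5 + 4*Y)
((c(0) - 4*4) - 15)*(-24) = (((5 + 4*0) - 4*4) - 15)*(-24) = (((5 + 0) - 16) - 15)*(-24) = ((5 - 16) - 15)*(-24) = (-11 - 15)*(-24) = -26*(-24) = 624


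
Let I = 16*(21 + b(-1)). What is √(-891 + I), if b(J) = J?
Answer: I*√571 ≈ 23.896*I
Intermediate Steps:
I = 320 (I = 16*(21 - 1) = 16*20 = 320)
√(-891 + I) = √(-891 + 320) = √(-571) = I*√571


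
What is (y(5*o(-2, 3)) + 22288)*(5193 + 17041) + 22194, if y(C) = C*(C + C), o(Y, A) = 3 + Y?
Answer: 496685286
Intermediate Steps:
y(C) = 2*C**2 (y(C) = C*(2*C) = 2*C**2)
(y(5*o(-2, 3)) + 22288)*(5193 + 17041) + 22194 = (2*(5*(3 - 2))**2 + 22288)*(5193 + 17041) + 22194 = (2*(5*1)**2 + 22288)*22234 + 22194 = (2*5**2 + 22288)*22234 + 22194 = (2*25 + 22288)*22234 + 22194 = (50 + 22288)*22234 + 22194 = 22338*22234 + 22194 = 496663092 + 22194 = 496685286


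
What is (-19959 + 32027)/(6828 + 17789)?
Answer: 12068/24617 ≈ 0.49023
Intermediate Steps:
(-19959 + 32027)/(6828 + 17789) = 12068/24617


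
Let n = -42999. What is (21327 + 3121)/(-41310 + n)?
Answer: -24448/84309 ≈ -0.28998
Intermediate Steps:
(21327 + 3121)/(-41310 + n) = (21327 + 3121)/(-41310 - 42999) = 24448/(-84309) = 24448*(-1/84309) = -24448/84309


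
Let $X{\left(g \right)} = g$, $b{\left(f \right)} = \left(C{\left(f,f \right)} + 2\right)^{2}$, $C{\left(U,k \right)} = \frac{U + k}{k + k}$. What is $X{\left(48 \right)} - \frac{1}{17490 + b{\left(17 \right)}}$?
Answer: $\frac{839951}{17499} \approx 48.0$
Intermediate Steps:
$C{\left(U,k \right)} = \frac{U + k}{2 k}$
$b{\left(f \right)} = 9$ ($b{\left(f \right)} = \left(\frac{f + f}{2 f} + 2\right)^{2} = \left(\frac{2 f}{2 f} + 2\right)^{2} = \left(1 + 2\right)^{2} = 3^{2} = 9$)
$X{\left(48 \right)} - \frac{1}{17490 + b{\left(17 \right)}} = 48 - \frac{1}{17490 + 9} = 48 - \frac{1}{17499} = \frac{839951}{17499}$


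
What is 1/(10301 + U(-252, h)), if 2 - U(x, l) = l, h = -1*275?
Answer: 1/10578 ≈ 9.4536e-5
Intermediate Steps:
h = -275
U(x, l) = 2 - l
1/(10301 + U(-252, h)) = 1/(10301 + (2 - 1*(-275))) = 1/(10301 + (2 + 275)) = 1/(10301 + 277) = 1/10578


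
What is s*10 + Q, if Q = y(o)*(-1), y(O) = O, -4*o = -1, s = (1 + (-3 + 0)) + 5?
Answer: 119/4 ≈ 29.750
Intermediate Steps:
s = 3 (s = (1 - 3) + 5 = -2 + 5 = 3)
o = ¼ (o = -¼*(-1) = ¼ ≈ 0.25000)
Q = -¼ (Q = (¼)*(-1) = -¼ ≈ -0.25000)
s*10 + Q = 3*10 - ¼ = 30 - ¼ = 119/4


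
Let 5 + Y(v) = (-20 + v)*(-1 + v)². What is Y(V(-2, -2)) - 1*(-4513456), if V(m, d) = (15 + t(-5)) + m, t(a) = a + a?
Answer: 4513383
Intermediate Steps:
t(a) = 2*a
V(m, d) = 5 + m (V(m, d) = (15 + 2*(-5)) + m = (15 - 10) + m = 5 + m)
Y(v) = -5 + (-1 + v)²*(-20 + v) (Y(v) = -5 + (-20 + v)*(-1 + v)² = -5 + (-1 + v)²*(-20 + v))
Y(V(-2, -2)) - 1*(-4513456) = (-25 + (5 - 2)³ - 22*(5 - 2)² + 41*(5 - 2)) - 1*(-4513456) = (-25 + 3³ - 22*3² + 41*3) + 4513456 = (-25 + 27 - 22*9 + 123) + 4513456 = (-25 + 27 - 198 + 123) + 4513456 = -73 + 4513456 = 4513383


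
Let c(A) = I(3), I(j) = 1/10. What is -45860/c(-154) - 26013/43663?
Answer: -20023877813/43663 ≈ -4.5860e+5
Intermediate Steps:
I(j) = ⅒
c(A) = ⅒
-45860/c(-154) - 26013/43663 = -45860/⅒ - 26013/43663 = -45860*10 - 26013*1/43663 = -458600 - 26013/43663 = -20023877813/43663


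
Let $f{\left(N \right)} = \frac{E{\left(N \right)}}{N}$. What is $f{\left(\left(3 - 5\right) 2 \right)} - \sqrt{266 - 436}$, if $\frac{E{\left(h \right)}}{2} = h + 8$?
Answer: $-2 - i \sqrt{170} \approx -2.0 - 13.038 i$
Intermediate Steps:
$E{\left(h \right)} = 16 + 2 h$ ($E{\left(h \right)} = 2 \left(h + 8\right) = 2 \left(8 + h\right) = 16 + 2 h$)
$f{\left(N \right)} = \frac{16 + 2 N}{N}$
$f{\left(\left(3 - 5\right) 2 \right)} - \sqrt{266 - 436} = \left(2 + \frac{16}{\left(3 - 5\right) 2}\right) - \sqrt{266 - 436} = \left(2 + \frac{16}{\left(-2\right) 2}\right) - \sqrt{-170} = \left(2 + \frac{16}{-4}\right) - i \sqrt{170} = \left(2 + 16 \left(- \frac{1}{4}\right)\right) - i \sqrt{170} = \left(2 - 4\right) - i \sqrt{170} = -2 - i \sqrt{170}$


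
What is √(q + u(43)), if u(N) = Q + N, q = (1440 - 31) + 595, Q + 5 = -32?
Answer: √2010 ≈ 44.833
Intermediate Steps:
Q = -37 (Q = -5 - 32 = -37)
q = 2004 (q = 1409 + 595 = 2004)
u(N) = -37 + N
√(q + u(43)) = √(2004 + (-37 + 43)) = √(2004 + 6) = √2010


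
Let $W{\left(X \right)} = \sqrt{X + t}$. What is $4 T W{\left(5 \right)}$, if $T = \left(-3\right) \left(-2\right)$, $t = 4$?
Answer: $72$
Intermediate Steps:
$T = 6$
$W{\left(X \right)} = \sqrt{4 + X}$ ($W{\left(X \right)} = \sqrt{X + 4} = \sqrt{4 + X}$)
$4 T W{\left(5 \right)} = 4 \cdot 6 \sqrt{4 + 5} = 24 \sqrt{9} = 24 \cdot 3 = 72$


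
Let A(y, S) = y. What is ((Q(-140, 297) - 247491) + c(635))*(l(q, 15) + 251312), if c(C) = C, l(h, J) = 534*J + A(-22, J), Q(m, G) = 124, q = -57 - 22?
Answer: -63977607600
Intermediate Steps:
q = -79
l(h, J) = -22 + 534*J (l(h, J) = 534*J - 22 = -22 + 534*J)
((Q(-140, 297) - 247491) + c(635))*(l(q, 15) + 251312) = ((124 - 247491) + 635)*((-22 + 534*15) + 251312) = (-247367 + 635)*((-22 + 8010) + 251312) = -246732*(7988 + 251312) = -246732*259300 = -63977607600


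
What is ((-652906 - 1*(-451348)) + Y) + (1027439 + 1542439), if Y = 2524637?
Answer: 4892957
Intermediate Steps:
((-652906 - 1*(-451348)) + Y) + (1027439 + 1542439) = ((-652906 - 1*(-451348)) + 2524637) + (1027439 + 1542439) = ((-652906 + 451348) + 2524637) + 2569878 = (-201558 + 2524637) + 2569878 = 2323079 + 2569878 = 4892957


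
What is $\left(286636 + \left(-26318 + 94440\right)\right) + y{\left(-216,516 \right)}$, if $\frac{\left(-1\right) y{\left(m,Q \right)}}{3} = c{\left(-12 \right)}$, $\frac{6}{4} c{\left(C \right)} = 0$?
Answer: $354758$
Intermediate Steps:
$c{\left(C \right)} = 0$ ($c{\left(C \right)} = \frac{2}{3} \cdot 0 = 0$)
$y{\left(m,Q \right)} = 0$ ($y{\left(m,Q \right)} = \left(-3\right) 0 = 0$)
$\left(286636 + \left(-26318 + 94440\right)\right) + y{\left(-216,516 \right)} = \left(286636 + \left(-26318 + 94440\right)\right) + 0 = \left(286636 + 68122\right) + 0 = 354758 + 0 = 354758$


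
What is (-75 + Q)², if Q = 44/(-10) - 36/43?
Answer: 297597001/46225 ≈ 6438.0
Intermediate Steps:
Q = -1126/215 (Q = 44*(-⅒) - 36*1/43 = -22/5 - 36/43 = -1126/215 ≈ -5.2372)
(-75 + Q)² = (-75 - 1126/215)² = (-17251/215)² = 297597001/46225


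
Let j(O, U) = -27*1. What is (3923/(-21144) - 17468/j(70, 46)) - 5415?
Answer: -907373683/190296 ≈ -4768.2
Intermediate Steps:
j(O, U) = -27
(3923/(-21144) - 17468/j(70, 46)) - 5415 = (3923/(-21144) - 17468/(-27)) - 5415 = (3923*(-1/21144) - 17468*(-1/27)) - 5415 = (-3923/21144 + 17468/27) - 5415 = 123079157/190296 - 5415 = -907373683/190296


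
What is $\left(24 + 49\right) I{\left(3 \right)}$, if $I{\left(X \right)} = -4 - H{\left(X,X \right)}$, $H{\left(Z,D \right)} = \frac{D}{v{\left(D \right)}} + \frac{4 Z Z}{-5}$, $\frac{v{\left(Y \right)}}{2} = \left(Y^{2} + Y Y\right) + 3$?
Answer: $\frac{15987}{70} \approx 228.39$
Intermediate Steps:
$v{\left(Y \right)} = 6 + 4 Y^{2}$ ($v{\left(Y \right)} = 2 \left(\left(Y^{2} + Y Y\right) + 3\right) = 2 \left(\left(Y^{2} + Y^{2}\right) + 3\right) = 2 \left(2 Y^{2} + 3\right) = 2 \left(3 + 2 Y^{2}\right) = 6 + 4 Y^{2}$)
$H{\left(Z,D \right)} = - \frac{4 Z^{2}}{5} + \frac{D}{6 + 4 D^{2}}$ ($H{\left(Z,D \right)} = \frac{D}{6 + 4 D^{2}} + \frac{4 Z Z}{-5} = \frac{D}{6 + 4 D^{2}} + 4 Z^{2} \left(- \frac{1}{5}\right) = \frac{D}{6 + 4 D^{2}} - \frac{4 Z^{2}}{5} = - \frac{4 Z^{2}}{5} + \frac{D}{6 + 4 D^{2}}$)
$I{\left(X \right)} = -4 - \frac{5 X - 8 X^{2} \left(3 + 2 X^{2}\right)}{10 \left(3 + 2 X^{2}\right)}$
$\left(24 + 49\right) I{\left(3 \right)} = \left(24 + 49\right) \frac{-120 - 56 \cdot 3^{2} - 15 + 16 \cdot 3^{4}}{10 \left(3 + 2 \cdot 3^{2}\right)} = 73 \frac{-120 - 504 - 15 + 16 \cdot 81}{10 \left(3 + 2 \cdot 9\right)} = 73 \frac{-120 - 504 - 15 + 1296}{10 \left(3 + 18\right)} = 73 \cdot \frac{1}{10} \cdot \frac{1}{21} \cdot 657 = 73 \cdot \frac{219}{70} = \frac{15987}{70}$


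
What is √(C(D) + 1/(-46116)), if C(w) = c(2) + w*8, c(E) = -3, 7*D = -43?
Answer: 19*I*√8532741/7686 ≈ 7.221*I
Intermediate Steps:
D = -43/7 (D = (⅐)*(-43) = -43/7 ≈ -6.1429)
C(w) = -3 + 8*w (C(w) = -3 + w*8 = -3 + 8*w)
√(C(D) + 1/(-46116)) = √((-3 + 8*(-43/7)) + 1/(-46116)) = √((-3 - 344/7) - 1/46116) = √(-365/7 - 1/46116) = √(-2404621/46116) = 19*I*√8532741/7686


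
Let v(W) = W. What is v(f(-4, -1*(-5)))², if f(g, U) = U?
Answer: 25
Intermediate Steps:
v(f(-4, -1*(-5)))² = (-1*(-5))² = 5² = 25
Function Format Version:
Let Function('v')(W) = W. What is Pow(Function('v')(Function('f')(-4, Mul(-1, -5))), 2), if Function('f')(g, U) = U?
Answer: 25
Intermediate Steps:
Pow(Function('v')(Function('f')(-4, Mul(-1, -5))), 2) = Pow(Mul(-1, -5), 2) = Pow(5, 2) = 25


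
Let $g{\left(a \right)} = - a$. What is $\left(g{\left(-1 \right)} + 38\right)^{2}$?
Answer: $1521$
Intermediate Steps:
$\left(g{\left(-1 \right)} + 38\right)^{2} = \left(\left(-1\right) \left(-1\right) + 38\right)^{2} = \left(1 + 38\right)^{2} = 39^{2} = 1521$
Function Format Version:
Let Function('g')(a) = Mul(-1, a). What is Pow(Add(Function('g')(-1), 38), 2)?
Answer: 1521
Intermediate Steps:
Pow(Add(Function('g')(-1), 38), 2) = Pow(Add(Mul(-1, -1), 38), 2) = Pow(Add(1, 38), 2) = Pow(39, 2) = 1521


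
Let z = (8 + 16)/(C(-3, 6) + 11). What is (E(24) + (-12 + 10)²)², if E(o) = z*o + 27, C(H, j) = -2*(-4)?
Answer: 1357225/361 ≈ 3759.6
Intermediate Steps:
C(H, j) = 8
z = 24/19 (z = (8 + 16)/(8 + 11) = 24/19 ≈ 1.2632)
E(o) = 27 + 24*o/19 (E(o) = 24*o/19 + 27 = 27 + 24*o/19)
(E(24) + (-12 + 10)²)² = ((27 + (24/19)*24) + (-12 + 10)²)² = ((27 + 576/19) + (-2)²)² = (1089/19 + 4)² = (1165/19)² = 1357225/361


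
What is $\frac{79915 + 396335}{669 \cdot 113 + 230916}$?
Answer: $\frac{158750}{102171} \approx 1.5538$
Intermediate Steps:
$\frac{79915 + 396335}{669 \cdot 113 + 230916} = \frac{476250}{75597 + 230916} = \frac{476250}{306513} = 476250 \cdot \frac{1}{306513} = \frac{158750}{102171}$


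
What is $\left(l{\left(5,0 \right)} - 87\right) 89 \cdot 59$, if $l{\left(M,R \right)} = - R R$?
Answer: $-456837$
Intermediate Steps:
$l{\left(M,R \right)} = - R^{2}$
$\left(l{\left(5,0 \right)} - 87\right) 89 \cdot 59 = \left(- 0^{2} - 87\right) 89 \cdot 59 = \left(\left(-1\right) 0 - 87\right) 89 \cdot 59 = \left(0 - 87\right) 89 \cdot 59 = \left(-87\right) 89 \cdot 59 = \left(-7743\right) 59 = -456837$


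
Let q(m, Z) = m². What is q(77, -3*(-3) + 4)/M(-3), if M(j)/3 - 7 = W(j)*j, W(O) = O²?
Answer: -5929/60 ≈ -98.817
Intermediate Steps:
M(j) = 21 + 3*j³ (M(j) = 21 + 3*(j²*j) = 21 + 3*j³)
q(77, -3*(-3) + 4)/M(-3) = 77²/(21 + 3*(-3)³) = 5929/(21 + 3*(-27)) = 5929/(21 - 81) = 5929/(-60) = 5929*(-1/60) = -5929/60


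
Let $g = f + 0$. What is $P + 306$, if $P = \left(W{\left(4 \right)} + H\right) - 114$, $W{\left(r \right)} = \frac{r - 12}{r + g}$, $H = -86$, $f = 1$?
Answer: $\frac{522}{5} \approx 104.4$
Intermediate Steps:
$g = 1$ ($g = 1 + 0 = 1$)
$W{\left(r \right)} = \frac{-12 + r}{1 + r}$ ($W{\left(r \right)} = \frac{r - 12}{r + 1} = \frac{-12 + r}{1 + r}$)
$P = - \frac{1008}{5}$ ($P = \left(\frac{-12 + 4}{1 + 4} - 86\right) - 114 = \left(\frac{1}{5} \left(-8\right) - 86\right) - 114 = \left(- \frac{8}{5} - 86\right) - 114 = - \frac{438}{5} - 114 = - \frac{1008}{5} \approx -201.6$)
$P + 306 = - \frac{1008}{5} + 306 = \frac{522}{5}$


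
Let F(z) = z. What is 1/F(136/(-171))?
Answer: -171/136 ≈ -1.2574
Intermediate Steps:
1/F(136/(-171)) = 1/(136/(-171)) = 1/(136*(-1/171)) = 1/(-136/171) = -171/136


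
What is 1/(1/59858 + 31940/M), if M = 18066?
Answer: 540697314/955941293 ≈ 0.56562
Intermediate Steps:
1/(1/59858 + 31940/M) = 1/(1/59858 + 31940/18066) = 1/(1/59858 + 31940*(1/18066)) = 1/(1/59858 + 15970/9033) = 1/(955941293/540697314) = 540697314/955941293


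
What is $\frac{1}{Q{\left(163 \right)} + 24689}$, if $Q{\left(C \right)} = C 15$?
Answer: $\frac{1}{27134} \approx 3.6854 \cdot 10^{-5}$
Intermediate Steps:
$Q{\left(C \right)} = 15 C$
$\frac{1}{Q{\left(163 \right)} + 24689} = \frac{1}{15 \cdot 163 + 24689} = \frac{1}{2445 + 24689} = \frac{1}{27134}$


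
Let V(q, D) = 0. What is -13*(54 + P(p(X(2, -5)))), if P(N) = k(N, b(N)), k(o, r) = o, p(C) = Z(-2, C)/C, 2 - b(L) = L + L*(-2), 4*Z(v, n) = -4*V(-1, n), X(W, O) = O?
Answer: -702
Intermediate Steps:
Z(v, n) = 0 (Z(v, n) = (-4*0)/4 = (1/4)*0 = 0)
b(L) = 2 + L (b(L) = 2 - (L + L*(-2)) = 2 - (L - 2*L) = 2 - (-1)*L = 2 + L)
p(C) = 0 (p(C) = 0/C = 0)
P(N) = N
-13*(54 + P(p(X(2, -5)))) = -13*(54 + 0) = -13*54 = -702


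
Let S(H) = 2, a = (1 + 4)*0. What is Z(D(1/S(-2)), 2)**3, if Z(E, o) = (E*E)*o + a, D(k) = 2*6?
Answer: 23887872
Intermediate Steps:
a = 0 (a = 5*0 = 0)
D(k) = 12
Z(E, o) = o*E**2 (Z(E, o) = (E*E)*o + 0 = E**2*o + 0 = o*E**2 + 0 = o*E**2)
Z(D(1/S(-2)), 2)**3 = (2*12**2)**3 = (2*144)**3 = 288**3 = 23887872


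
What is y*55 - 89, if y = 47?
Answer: 2496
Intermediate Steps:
y*55 - 89 = 47*55 - 89 = 2585 - 89 = 2496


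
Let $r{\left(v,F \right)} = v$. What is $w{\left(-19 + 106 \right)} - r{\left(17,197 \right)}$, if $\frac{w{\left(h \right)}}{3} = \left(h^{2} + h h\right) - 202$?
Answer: $44791$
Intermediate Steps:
$w{\left(h \right)} = -606 + 6 h^{2}$ ($w{\left(h \right)} = 3 \left(\left(h^{2} + h h\right) - 202\right) = 3 \left(\left(h^{2} + h^{2}\right) - 202\right) = 3 \left(2 h^{2} - 202\right) = 3 \left(-202 + 2 h^{2}\right) = -606 + 6 h^{2}$)
$w{\left(-19 + 106 \right)} - r{\left(17,197 \right)} = \left(-606 + 6 \left(-19 + 106\right)^{2}\right) - 17 = \left(-606 + 6 \cdot 87^{2}\right) - 17 = \left(-606 + 6 \cdot 7569\right) - 17 = \left(-606 + 45414\right) - 17 = 44808 - 17 = 44791$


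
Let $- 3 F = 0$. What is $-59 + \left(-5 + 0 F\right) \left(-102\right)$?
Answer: $451$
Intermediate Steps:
$F = 0$ ($F = \left(- \frac{1}{3}\right) 0 = 0$)
$-59 + \left(-5 + 0 F\right) \left(-102\right) = -59 + \left(-5 + 0 \cdot 0\right) \left(-102\right) = -59 + \left(-5 + 0\right) \left(-102\right) = -59 - -510 = -59 + 510 = 451$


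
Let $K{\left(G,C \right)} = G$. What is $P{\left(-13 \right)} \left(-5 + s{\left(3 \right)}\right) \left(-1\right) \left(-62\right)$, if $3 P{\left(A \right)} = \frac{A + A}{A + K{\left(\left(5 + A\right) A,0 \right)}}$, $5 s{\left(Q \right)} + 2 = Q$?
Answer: $\frac{992}{35} \approx 28.343$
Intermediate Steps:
$s{\left(Q \right)} = - \frac{2}{5} + \frac{Q}{5}$
$P{\left(A \right)} = \frac{2 A}{3 \left(A + A \left(5 + A\right)\right)}$ ($P{\left(A \right)} = \frac{\left(A + A\right) \frac{1}{A + \left(5 + A\right) A}}{3} = \frac{2 A \frac{1}{A + A \left(5 + A\right)}}{3} = \frac{2 A}{3 \left(A + A \left(5 + A\right)\right)}$)
$P{\left(-13 \right)} \left(-5 + s{\left(3 \right)}\right) \left(-1\right) \left(-62\right) = \frac{2}{3 \left(6 - 13\right)} \left(-5 + \left(- \frac{2}{5} + \frac{1}{5} \cdot 3\right)\right) \left(-1\right) \left(-62\right) = \frac{2}{3 \left(-7\right)} \left(-5 + \left(- \frac{2}{5} + \frac{3}{5}\right)\right) \left(-1\right) \left(-62\right) = \frac{2}{3} \left(- \frac{1}{7}\right) \left(-5 + \frac{1}{5}\right) \left(-1\right) \left(-62\right) = - \frac{2 \left(\left(- \frac{24}{5}\right) \left(-1\right)\right)}{21} \left(-62\right) = \left(- \frac{2}{21}\right) \frac{24}{5} \left(-62\right) = \left(- \frac{16}{35}\right) \left(-62\right) = \frac{992}{35}$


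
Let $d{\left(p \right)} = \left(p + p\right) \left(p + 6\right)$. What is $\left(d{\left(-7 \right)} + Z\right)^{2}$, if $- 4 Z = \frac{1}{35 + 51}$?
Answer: $\frac{23184225}{118336} \approx 195.92$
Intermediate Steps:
$Z = - \frac{1}{344}$ ($Z = - \frac{1}{4 \left(35 + 51\right)} = - \frac{1}{4 \cdot 86} = \left(- \frac{1}{4}\right) \frac{1}{86} = - \frac{1}{344} \approx -0.002907$)
$d{\left(p \right)} = 2 p \left(6 + p\right)$
$\left(d{\left(-7 \right)} + Z\right)^{2} = \left(2 \left(-7\right) \left(6 - 7\right) - \frac{1}{344}\right)^{2} = \left(2 \left(-7\right) \left(-1\right) - \frac{1}{344}\right)^{2} = \left(14 - \frac{1}{344}\right)^{2} = \left(\frac{4815}{344}\right)^{2} = \frac{23184225}{118336}$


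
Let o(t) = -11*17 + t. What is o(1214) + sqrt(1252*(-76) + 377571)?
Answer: 1027 + sqrt(282419) ≈ 1558.4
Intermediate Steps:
o(t) = -187 + t
o(1214) + sqrt(1252*(-76) + 377571) = (-187 + 1214) + sqrt(1252*(-76) + 377571) = 1027 + sqrt(-95152 + 377571) = 1027 + sqrt(282419)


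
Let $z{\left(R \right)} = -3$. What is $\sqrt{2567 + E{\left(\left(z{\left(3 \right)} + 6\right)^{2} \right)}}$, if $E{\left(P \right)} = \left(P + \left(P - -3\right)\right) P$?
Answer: $2 \sqrt{689} \approx 52.498$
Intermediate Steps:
$E{\left(P \right)} = P \left(3 + 2 P\right)$ ($E{\left(P \right)} = \left(P + \left(P + 3\right)\right) P = \left(P + \left(3 + P\right)\right) P = \left(3 + 2 P\right) P = P \left(3 + 2 P\right)$)
$\sqrt{2567 + E{\left(\left(z{\left(3 \right)} + 6\right)^{2} \right)}} = \sqrt{2567 + \left(-3 + 6\right)^{2} \left(3 + 2 \left(-3 + 6\right)^{2}\right)} = \sqrt{2567 + 3^{2} \left(3 + 2 \cdot 3^{2}\right)} = \sqrt{2567 + 9 \left(3 + 2 \cdot 9\right)} = \sqrt{2567 + 9 \left(3 + 18\right)} = \sqrt{2567 + 9 \cdot 21} = \sqrt{2567 + 189} = \sqrt{2756} = 2 \sqrt{689}$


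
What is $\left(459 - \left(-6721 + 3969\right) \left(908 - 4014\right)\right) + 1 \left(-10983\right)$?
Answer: $-8558236$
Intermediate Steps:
$\left(459 - \left(-6721 + 3969\right) \left(908 - 4014\right)\right) + 1 \left(-10983\right) = \left(459 - \left(-2752\right) \left(-3106\right)\right) - 10983 = \left(459 - 8547712\right) - 10983 = -8547253 - 10983 = -8558236$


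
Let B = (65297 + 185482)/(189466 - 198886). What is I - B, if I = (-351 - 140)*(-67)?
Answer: 103380173/3140 ≈ 32924.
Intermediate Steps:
B = -83593/3140 (B = 250779/(-9420) = 250779*(-1/9420) = -83593/3140 ≈ -26.622)
I = 32897 (I = -491*(-67) = 32897)
I - B = 32897 - 1*(-83593/3140) = 32897 + 83593/3140 = 103380173/3140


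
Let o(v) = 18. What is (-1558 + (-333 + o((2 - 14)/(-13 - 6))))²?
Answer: 3508129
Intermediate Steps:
(-1558 + (-333 + o((2 - 14)/(-13 - 6))))² = (-1558 + (-333 + 18))² = (-1558 - 315)² = (-1873)² = 3508129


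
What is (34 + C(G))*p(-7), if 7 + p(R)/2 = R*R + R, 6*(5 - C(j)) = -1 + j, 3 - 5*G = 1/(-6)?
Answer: 49217/18 ≈ 2734.3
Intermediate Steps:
G = 19/30 (G = ⅗ - ⅕/(-6) = ⅗ - ⅕*(-⅙) = ⅗ + 1/30 = 19/30 ≈ 0.63333)
C(j) = 31/6 - j/6 (C(j) = 5 - (-1 + j)/6 = 5 + (⅙ - j/6) = 31/6 - j/6)
p(R) = -14 + 2*R + 2*R² (p(R) = -14 + 2*(R*R + R) = -14 + 2*(R² + R) = -14 + 2*(R + R²) = -14 + (2*R + 2*R²) = -14 + 2*R + 2*R²)
(34 + C(G))*p(-7) = (34 + (31/6 - ⅙*19/30))*(-14 + 2*(-7) + 2*(-7)²) = (34 + (31/6 - 19/180))*(-14 - 14 + 2*49) = (34 + 911/180)*(-14 - 14 + 98) = (7031/180)*70 = 49217/18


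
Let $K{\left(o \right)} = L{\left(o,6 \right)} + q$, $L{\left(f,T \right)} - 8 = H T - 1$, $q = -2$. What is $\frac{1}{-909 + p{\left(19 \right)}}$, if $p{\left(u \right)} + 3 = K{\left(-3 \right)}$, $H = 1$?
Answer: $- \frac{1}{901} \approx -0.0011099$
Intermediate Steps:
$L{\left(f,T \right)} = 7 + T$ ($L{\left(f,T \right)} = 8 + \left(1 T - 1\right) = 8 + \left(T - 1\right) = 8 + \left(-1 + T\right) = 7 + T$)
$K{\left(o \right)} = 11$ ($K{\left(o \right)} = \left(7 + 6\right) - 2 = 13 - 2 = 11$)
$p{\left(u \right)} = 8$ ($p{\left(u \right)} = -3 + 11 = 8$)
$\frac{1}{-909 + p{\left(19 \right)}} = \frac{1}{-909 + 8} = \frac{1}{-901} = - \frac{1}{901}$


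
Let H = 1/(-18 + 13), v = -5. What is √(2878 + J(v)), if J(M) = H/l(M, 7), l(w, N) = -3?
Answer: √647565/15 ≈ 53.648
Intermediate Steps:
H = -⅕ (H = 1/(-5) = -⅕ ≈ -0.20000)
J(M) = 1/15 (J(M) = -⅕/(-3) = -⅕*(-⅓) = 1/15)
√(2878 + J(v)) = √(2878 + 1/15) = √(43171/15) = √647565/15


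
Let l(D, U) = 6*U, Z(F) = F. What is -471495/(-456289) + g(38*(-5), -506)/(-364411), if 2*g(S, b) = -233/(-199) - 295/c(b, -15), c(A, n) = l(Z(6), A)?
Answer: 207612107782089083/200916829548727512 ≈ 1.0333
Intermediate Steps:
c(A, n) = 6*A
g(S, b) = 233/398 - 295/(12*b) (g(S, b) = (-233/(-199) - 295*1/(6*b))/2 = (-233*(-1/199) - 295/(6*b))/2 = (233/199 - 295/(6*b))/2 = 233/398 - 295/(12*b))
-471495/(-456289) + g(38*(-5), -506)/(-364411) = -471495/(-456289) + ((1/2388)*(-58705 + 1398*(-506))/(-506))/(-364411) = -471495*(-1/456289) + ((1/2388)*(-1/506)*(-58705 - 707388))*(-1/364411) = 471495/456289 + ((1/2388)*(-1/506)*(-766093))*(-1/364411) = 471495/456289 + (766093/1208328)*(-1/364411) = 471495/456289 - 766093/440328014808 = 207612107782089083/200916829548727512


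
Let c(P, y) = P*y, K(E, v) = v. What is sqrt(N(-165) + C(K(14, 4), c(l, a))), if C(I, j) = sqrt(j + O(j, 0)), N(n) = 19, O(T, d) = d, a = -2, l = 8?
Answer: sqrt(19 + 4*I) ≈ 4.3827 + 0.45634*I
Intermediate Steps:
C(I, j) = sqrt(j) (C(I, j) = sqrt(j + 0) = sqrt(j))
sqrt(N(-165) + C(K(14, 4), c(l, a))) = sqrt(19 + sqrt(8*(-2))) = sqrt(19 + sqrt(-16)) = sqrt(19 + 4*I)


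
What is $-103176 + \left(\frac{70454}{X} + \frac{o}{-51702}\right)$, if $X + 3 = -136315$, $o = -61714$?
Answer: $- \frac{25970383068614}{251711187} \approx -1.0318 \cdot 10^{5}$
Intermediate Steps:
$X = -136318$ ($X = -3 - 136315 = -136318$)
$-103176 + \left(\frac{70454}{X} + \frac{o}{-51702}\right) = -103176 + \left(\frac{70454}{-136318} - \frac{61714}{-51702}\right) = -103176 + \left(70454 \left(- \frac{1}{136318}\right) - - \frac{30857}{25851}\right) = -103176 + \left(- \frac{35227}{68159} + \frac{30857}{25851}\right) = -103176 + \frac{170361298}{251711187} = - \frac{25970383068614}{251711187}$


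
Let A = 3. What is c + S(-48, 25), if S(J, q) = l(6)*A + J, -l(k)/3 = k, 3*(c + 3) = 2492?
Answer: 2177/3 ≈ 725.67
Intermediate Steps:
c = 2483/3 (c = -3 + (1/3)*2492 = -3 + 2492/3 = 2483/3 ≈ 827.67)
l(k) = -3*k
S(J, q) = -54 + J (S(J, q) = -3*6*3 + J = -18*3 + J = -54 + J)
c + S(-48, 25) = 2483/3 + (-54 - 48) = 2483/3 - 102 = 2177/3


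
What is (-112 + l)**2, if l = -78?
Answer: 36100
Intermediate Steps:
(-112 + l)**2 = (-112 - 78)**2 = (-190)**2 = 36100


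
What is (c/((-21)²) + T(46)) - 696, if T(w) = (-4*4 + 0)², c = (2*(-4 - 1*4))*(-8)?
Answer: -193912/441 ≈ -439.71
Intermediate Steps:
c = 128 (c = (2*(-4 - 4))*(-8) = (2*(-8))*(-8) = -16*(-8) = 128)
T(w) = 256 (T(w) = (-16 + 0)² = (-16)² = 256)
(c/((-21)²) + T(46)) - 696 = (128/((-21)²) + 256) - 696 = (128/441 + 256) - 696 = 113024/441 - 696 = -193912/441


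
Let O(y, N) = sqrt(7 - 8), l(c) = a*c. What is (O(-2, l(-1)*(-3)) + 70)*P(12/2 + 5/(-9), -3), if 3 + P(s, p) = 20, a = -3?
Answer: 1190 + 17*I ≈ 1190.0 + 17.0*I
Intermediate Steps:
l(c) = -3*c
P(s, p) = 17 (P(s, p) = -3 + 20 = 17)
O(y, N) = I (O(y, N) = sqrt(-1) = I)
(O(-2, l(-1)*(-3)) + 70)*P(12/2 + 5/(-9), -3) = (I + 70)*17 = (70 + I)*17 = 1190 + 17*I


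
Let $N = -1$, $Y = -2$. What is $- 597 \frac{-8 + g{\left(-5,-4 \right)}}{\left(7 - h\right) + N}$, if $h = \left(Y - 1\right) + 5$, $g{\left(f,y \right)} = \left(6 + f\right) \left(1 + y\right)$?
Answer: $\frac{6567}{4} \approx 1641.8$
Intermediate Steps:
$g{\left(f,y \right)} = \left(1 + y\right) \left(6 + f\right)$
$h = 2$ ($h = \left(-2 - 1\right) + 5 = -3 + 5 = 2$)
$- 597 \frac{-8 + g{\left(-5,-4 \right)}}{\left(7 - h\right) + N} = - 597 \frac{-8 + \left(6 - 5 + 6 \left(-4\right) - -20\right)}{\left(7 - 2\right) - 1} = - 597 \frac{-8 + \left(6 - 5 - 24 + 20\right)}{\left(7 - 2\right) - 1} = - 597 \frac{-8 - 3}{5 - 1} = - 597 \left(- \frac{11}{4}\right) = - 597 \left(\left(-11\right) \frac{1}{4}\right) = \left(-597\right) \left(- \frac{11}{4}\right) = \frac{6567}{4}$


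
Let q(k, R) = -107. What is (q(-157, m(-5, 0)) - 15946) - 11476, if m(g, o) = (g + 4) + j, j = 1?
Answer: -27529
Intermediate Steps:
m(g, o) = 5 + g (m(g, o) = (g + 4) + 1 = (4 + g) + 1 = 5 + g)
(q(-157, m(-5, 0)) - 15946) - 11476 = (-107 - 15946) - 11476 = -16053 - 11476 = -27529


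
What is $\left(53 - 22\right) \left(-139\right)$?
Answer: $-4309$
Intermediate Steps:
$\left(53 - 22\right) \left(-139\right) = 31 \left(-139\right) = -4309$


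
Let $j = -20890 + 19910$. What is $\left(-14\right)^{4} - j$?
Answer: $39396$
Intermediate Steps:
$j = -980$
$\left(-14\right)^{4} - j = \left(-14\right)^{4} - -980 = 38416 + 980 = 39396$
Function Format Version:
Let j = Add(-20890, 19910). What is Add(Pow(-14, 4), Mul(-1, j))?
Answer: 39396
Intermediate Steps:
j = -980
Add(Pow(-14, 4), Mul(-1, j)) = Add(Pow(-14, 4), Mul(-1, -980)) = Add(38416, 980) = 39396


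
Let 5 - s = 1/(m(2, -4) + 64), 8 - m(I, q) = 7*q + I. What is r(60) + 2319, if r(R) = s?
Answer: 227751/98 ≈ 2324.0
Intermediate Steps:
m(I, q) = 8 - I - 7*q (m(I, q) = 8 - (7*q + I) = 8 - (I + 7*q) = 8 + (-I - 7*q) = 8 - I - 7*q)
s = 489/98 (s = 5 - 1/((8 - 1*2 - 7*(-4)) + 64) = 5 - 1/((8 - 2 + 28) + 64) = 5 - 1/(34 + 64) = 5 - 1/98 = 489/98 ≈ 4.9898)
r(R) = 489/98
r(60) + 2319 = 489/98 + 2319 = 227751/98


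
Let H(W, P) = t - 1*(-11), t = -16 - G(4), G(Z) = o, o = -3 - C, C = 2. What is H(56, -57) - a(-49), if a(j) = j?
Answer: 49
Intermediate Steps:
o = -5 (o = -3 - 1*2 = -3 - 2 = -5)
G(Z) = -5
t = -11 (t = -16 - 1*(-5) = -16 + 5 = -11)
H(W, P) = 0 (H(W, P) = -11 - 1*(-11) = -11 + 11 = 0)
H(56, -57) - a(-49) = 0 - 1*(-49) = 0 + 49 = 49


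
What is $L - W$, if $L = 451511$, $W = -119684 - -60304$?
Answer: $510891$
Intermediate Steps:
$W = -59380$ ($W = -119684 + 60304 = -59380$)
$L - W = 451511 - -59380 = 451511 + 59380 = 510891$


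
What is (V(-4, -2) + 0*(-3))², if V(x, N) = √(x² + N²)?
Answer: 20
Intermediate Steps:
V(x, N) = √(N² + x²)
(V(-4, -2) + 0*(-3))² = (√((-2)² + (-4)²) + 0*(-3))² = (√(4 + 16) + 0)² = (√20 + 0)² = (2*√5 + 0)² = (2*√5)² = 20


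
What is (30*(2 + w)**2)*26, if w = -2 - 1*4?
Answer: 12480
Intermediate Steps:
w = -6 (w = -2 - 4 = -6)
(30*(2 + w)**2)*26 = (30*(2 - 6)**2)*26 = (30*(-4)**2)*26 = (30*16)*26 = 480*26 = 12480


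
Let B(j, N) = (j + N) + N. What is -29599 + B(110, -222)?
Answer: -29933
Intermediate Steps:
B(j, N) = j + 2*N (B(j, N) = (N + j) + N = j + 2*N)
-29599 + B(110, -222) = -29599 + (110 + 2*(-222)) = -29599 + (110 - 444) = -29599 - 334 = -29933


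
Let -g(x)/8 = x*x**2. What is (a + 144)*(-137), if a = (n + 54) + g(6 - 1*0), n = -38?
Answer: 214816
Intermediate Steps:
g(x) = -8*x**3 (g(x) = -8*x*x**2 = -8*x**3)
a = -1712 (a = (-38 + 54) - 8*(6 - 1*0)**3 = 16 - 8*(6 + 0)**3 = 16 - 8*6**3 = 16 - 8*216 = 16 - 1728 = -1712)
(a + 144)*(-137) = (-1712 + 144)*(-137) = -1568*(-137) = 214816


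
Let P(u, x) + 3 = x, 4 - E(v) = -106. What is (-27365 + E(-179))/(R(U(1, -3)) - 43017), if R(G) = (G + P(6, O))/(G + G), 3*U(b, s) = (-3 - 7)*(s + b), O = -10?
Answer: 600/947 ≈ 0.63358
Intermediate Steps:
E(v) = 110 (E(v) = 4 - 1*(-106) = 4 + 106 = 110)
P(u, x) = -3 + x
U(b, s) = -10*b/3 - 10*s/3 (U(b, s) = ((-3 - 7)*(s + b))/3 = (-10*(b + s))/3 = (-10*b - 10*s)/3 = -10*b/3 - 10*s/3)
R(G) = (-13 + G)/(2*G) (R(G) = (G + (-3 - 10))/(G + G) = (G - 13)/((2*G)) = (-13 + G)*(1/(2*G)) = (-13 + G)/(2*G))
(-27365 + E(-179))/(R(U(1, -3)) - 43017) = (-27365 + 110)/((-13 + (-10/3*1 - 10/3*(-3)))/(2*(-10/3*1 - 10/3*(-3))) - 43017) = -27255/((-13 + (-10/3 + 10))/(2*(-10/3 + 10)) - 43017) = -27255/((-13 + 20/3)/(2*(20/3)) - 43017) = -27255/((½)*(3/20)*(-19/3) - 43017) = -27255/(-19/40 - 43017) = -27255/(-1720699/40) = -27255*(-40/1720699) = 600/947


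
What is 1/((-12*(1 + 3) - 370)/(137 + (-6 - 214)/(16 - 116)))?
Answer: -348/1045 ≈ -0.33301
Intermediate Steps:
1/((-12*(1 + 3) - 370)/(137 + (-6 - 214)/(16 - 116))) = 1/((-12*4 - 370)/(137 - 220/(-100))) = 1/((-48 - 370)/(137 - 220*(-1/100))) = 1/(-418/(137 + 11/5)) = 1/(-418/696/5) = 1/(-418*5/696) = 1/(-1045/348) = -348/1045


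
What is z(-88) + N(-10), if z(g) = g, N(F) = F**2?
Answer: 12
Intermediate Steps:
z(-88) + N(-10) = -88 + (-10)**2 = -88 + 100 = 12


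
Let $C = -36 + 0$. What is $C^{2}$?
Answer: $1296$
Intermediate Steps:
$C = -36$
$C^{2} = \left(-36\right)^{2} = 1296$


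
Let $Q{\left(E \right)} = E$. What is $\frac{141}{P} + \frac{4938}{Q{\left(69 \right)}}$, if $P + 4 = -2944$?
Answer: $\frac{4849165}{67804} \approx 71.517$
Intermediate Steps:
$P = -2948$ ($P = -4 - 2944 = -2948$)
$\frac{141}{P} + \frac{4938}{Q{\left(69 \right)}} = \frac{141}{-2948} + \frac{4938}{69} = 141 \left(- \frac{1}{2948}\right) + 4938 \cdot \frac{1}{69} = - \frac{141}{2948} + \frac{1646}{23} = \frac{4849165}{67804}$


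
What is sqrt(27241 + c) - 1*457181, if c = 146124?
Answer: -457181 + sqrt(173365) ≈ -4.5676e+5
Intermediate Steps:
sqrt(27241 + c) - 1*457181 = sqrt(27241 + 146124) - 1*457181 = sqrt(173365) - 457181 = -457181 + sqrt(173365)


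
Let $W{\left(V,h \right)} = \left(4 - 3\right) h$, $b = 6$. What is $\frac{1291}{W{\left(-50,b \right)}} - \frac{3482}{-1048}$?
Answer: $\frac{343465}{1572} \approx 218.49$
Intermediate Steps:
$W{\left(V,h \right)} = h$ ($W{\left(V,h \right)} = 1 h = h$)
$\frac{1291}{W{\left(-50,b \right)}} - \frac{3482}{-1048} = \frac{1291}{6} - \frac{3482}{-1048} = 1291 \cdot \frac{1}{6} - - \frac{1741}{524} = \frac{1291}{6} + \frac{1741}{524} = \frac{343465}{1572}$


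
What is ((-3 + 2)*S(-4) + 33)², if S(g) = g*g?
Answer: 289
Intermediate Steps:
S(g) = g²
((-3 + 2)*S(-4) + 33)² = ((-3 + 2)*(-4)² + 33)² = (-1*16 + 33)² = (-16 + 33)² = 17² = 289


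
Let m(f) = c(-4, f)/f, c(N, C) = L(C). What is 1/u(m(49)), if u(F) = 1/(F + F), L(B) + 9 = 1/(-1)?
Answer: -20/49 ≈ -0.40816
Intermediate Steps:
L(B) = -10 (L(B) = -9 + 1/(-1) = -9 - 1 = -10)
c(N, C) = -10
m(f) = -10/f
u(F) = 1/(2*F)
1/u(m(49)) = 1/(1/(2*((-10/49)))) = 1/(1/(2*((-10*1/49)))) = 1/(1/(2*(-10/49))) = 1/((½)*(-49/10)) = 1/(-49/20) = -20/49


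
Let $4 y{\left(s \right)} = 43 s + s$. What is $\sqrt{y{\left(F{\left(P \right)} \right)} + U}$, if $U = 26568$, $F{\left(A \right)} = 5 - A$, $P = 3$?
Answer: $\sqrt{26590} \approx 163.06$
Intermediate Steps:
$y{\left(s \right)} = 11 s$ ($y{\left(s \right)} = \frac{43 s + s}{4} = \frac{44 s}{4} = 11 s$)
$\sqrt{y{\left(F{\left(P \right)} \right)} + U} = \sqrt{11 \left(5 - 3\right) + 26568} = \sqrt{11 \cdot 2 + 26568} = \sqrt{22 + 26568} = \sqrt{26590}$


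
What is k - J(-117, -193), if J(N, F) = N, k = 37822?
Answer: 37939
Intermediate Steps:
k - J(-117, -193) = 37822 - 1*(-117) = 37822 + 117 = 37939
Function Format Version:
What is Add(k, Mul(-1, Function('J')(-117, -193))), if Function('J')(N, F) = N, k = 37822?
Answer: 37939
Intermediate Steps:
Add(k, Mul(-1, Function('J')(-117, -193))) = Add(37822, Mul(-1, -117)) = Add(37822, 117) = 37939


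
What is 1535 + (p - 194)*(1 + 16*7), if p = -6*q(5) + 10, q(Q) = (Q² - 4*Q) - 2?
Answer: -21291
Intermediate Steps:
q(Q) = -2 + Q² - 4*Q
p = -8 (p = -6*(-2 + 5² - 4*5) + 10 = -6*(-2 + 25 - 20) + 10 = -6*3 + 10 = -18 + 10 = -8)
1535 + (p - 194)*(1 + 16*7) = 1535 + (-8 - 194)*(1 + 16*7) = 1535 - 202*(1 + 112) = 1535 - 202*113 = 1535 - 22826 = -21291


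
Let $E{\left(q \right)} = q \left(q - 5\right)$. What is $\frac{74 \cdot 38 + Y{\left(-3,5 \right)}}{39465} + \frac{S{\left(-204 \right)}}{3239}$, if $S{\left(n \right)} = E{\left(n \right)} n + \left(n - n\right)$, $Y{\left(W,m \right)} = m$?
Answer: $- \frac{38138593633}{14203015} \approx -2685.2$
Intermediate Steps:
$E{\left(q \right)} = q \left(-5 + q\right)$
$S{\left(n \right)} = n^{2} \left(-5 + n\right)$ ($S{\left(n \right)} = n \left(-5 + n\right) n + \left(n - n\right) = n^{2} \left(-5 + n\right) + 0 = n^{2} \left(-5 + n\right)$)
$\frac{74 \cdot 38 + Y{\left(-3,5 \right)}}{39465} + \frac{S{\left(-204 \right)}}{3239} = \frac{74 \cdot 38 + 5}{39465} + \frac{\left(-204\right)^{2} \left(-5 - 204\right)}{3239} = \left(2812 + 5\right) \frac{1}{39465} + 41616 \left(-209\right) \frac{1}{3239} = 2817 \cdot \frac{1}{39465} - \frac{8697744}{3239} = \frac{313}{4385} - \frac{8697744}{3239} = - \frac{38138593633}{14203015}$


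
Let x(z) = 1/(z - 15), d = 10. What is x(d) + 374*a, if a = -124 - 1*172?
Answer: -553521/5 ≈ -1.1070e+5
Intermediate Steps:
x(z) = 1/(-15 + z)
a = -296 (a = -124 - 172 = -296)
x(d) + 374*a = 1/(-15 + 10) + 374*(-296) = 1/(-5) - 110704 = -⅕ - 110704 = -553521/5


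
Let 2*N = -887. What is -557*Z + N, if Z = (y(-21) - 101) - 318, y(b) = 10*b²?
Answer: -4446861/2 ≈ -2.2234e+6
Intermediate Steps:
Z = 3991 (Z = (10*(-21)² - 101) - 318 = (10*441 - 101) - 318 = (4410 - 101) - 318 = 4309 - 318 = 3991)
N = -887/2 (N = (½)*(-887) = -887/2 ≈ -443.50)
-557*Z + N = -557*3991 - 887/2 = -2222987 - 887/2 = -4446861/2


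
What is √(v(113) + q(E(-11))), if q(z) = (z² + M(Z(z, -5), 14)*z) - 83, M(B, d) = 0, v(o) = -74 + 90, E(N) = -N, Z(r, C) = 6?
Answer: 3*√6 ≈ 7.3485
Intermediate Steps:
v(o) = 16
q(z) = -83 + z² (q(z) = (z² + 0*z) - 83 = (z² + 0) - 83 = z² - 83 = -83 + z²)
√(v(113) + q(E(-11))) = √(16 + (-83 + (-1*(-11))²)) = √(16 + (-83 + 11²)) = √(16 + (-83 + 121)) = √(16 + 38) = √54 = 3*√6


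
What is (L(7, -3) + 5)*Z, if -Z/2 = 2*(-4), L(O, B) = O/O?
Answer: 96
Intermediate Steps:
L(O, B) = 1
Z = 16 (Z = -4*(-4) = -2*(-8) = 16)
(L(7, -3) + 5)*Z = (1 + 5)*16 = 6*16 = 96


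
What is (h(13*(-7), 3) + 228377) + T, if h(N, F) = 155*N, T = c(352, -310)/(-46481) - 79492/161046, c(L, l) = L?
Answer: 801973129465214/3742789563 ≈ 2.1427e+5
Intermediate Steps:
T = -1875777922/3742789563 (T = 352/(-46481) - 79492/161046 = 352*(-1/46481) - 79492*1/161046 = -352/46481 - 39746/80523 = -1875777922/3742789563 ≈ -0.50117)
(h(13*(-7), 3) + 228377) + T = (155*(13*(-7)) + 228377) - 1875777922/3742789563 = (155*(-91) + 228377) - 1875777922/3742789563 = (-14105 + 228377) - 1875777922/3742789563 = 214272 - 1875777922/3742789563 = 801973129465214/3742789563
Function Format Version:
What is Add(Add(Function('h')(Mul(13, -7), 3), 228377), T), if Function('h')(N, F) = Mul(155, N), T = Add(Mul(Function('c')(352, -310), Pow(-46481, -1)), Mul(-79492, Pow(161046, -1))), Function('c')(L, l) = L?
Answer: Rational(801973129465214, 3742789563) ≈ 2.1427e+5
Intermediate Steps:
T = Rational(-1875777922, 3742789563) (T = Add(Mul(352, Pow(-46481, -1)), Mul(-79492, Pow(161046, -1))) = Add(Mul(352, Rational(-1, 46481)), Mul(-79492, Rational(1, 161046))) = Add(Rational(-352, 46481), Rational(-39746, 80523)) = Rational(-1875777922, 3742789563) ≈ -0.50117)
Add(Add(Function('h')(Mul(13, -7), 3), 228377), T) = Add(Add(Mul(155, Mul(13, -7)), 228377), Rational(-1875777922, 3742789563)) = Add(Add(Mul(155, -91), 228377), Rational(-1875777922, 3742789563)) = Add(Add(-14105, 228377), Rational(-1875777922, 3742789563)) = Add(214272, Rational(-1875777922, 3742789563)) = Rational(801973129465214, 3742789563)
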